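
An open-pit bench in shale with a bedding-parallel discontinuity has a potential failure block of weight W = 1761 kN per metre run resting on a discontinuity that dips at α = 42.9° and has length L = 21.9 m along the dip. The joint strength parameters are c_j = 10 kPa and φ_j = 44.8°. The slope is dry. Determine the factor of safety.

Resolving the block weight along and normal to the plane and applying the Mohr–Coulomb strength on the joint:
N' = W cosα = 1761·cos42.9° = 1290.0 kN/m
Driving force T = W sinα = 1761·sin42.9° = 1198.7 kN/m
Resisting force R = c_j·L + N'·tanφ_j = 10·21.9 + 1290.0·tan44.8° = 219.0 + 1281.0 = 1500.0 kN/m
FS = R / T = 1500.0 / 1198.7 = 1.251

FS = 1.25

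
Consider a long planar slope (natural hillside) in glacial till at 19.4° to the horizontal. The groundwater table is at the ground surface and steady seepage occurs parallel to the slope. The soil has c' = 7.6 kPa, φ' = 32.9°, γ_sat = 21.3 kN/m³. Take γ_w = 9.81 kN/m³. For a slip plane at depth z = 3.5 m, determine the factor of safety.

With seepage parallel to the slope and the water table at the surface, the effective normal stress on the slip plane uses the buoyant unit weight γ' = γ_sat − γ_w while the driving shear stress uses γ_sat:
FS = [c' + γ' z cos²β tanφ'] / [γ_sat z sinβ cosβ]
γ' = 21.3 − 9.81 = 11.49 kN/m³
Numerator = 7.6 + 11.49·3.5·cos²19.4°·tan32.9° = 7.6 + 11.49·3.5·0.8897·0.6469 = 30.746 kPa
Denominator = 21.3·3.5·sin19.4°·cos19.4° = 21.3·3.5·0.3322·0.9432 = 23.357 kPa
FS = 30.746 / 23.357 = 1.316

FS = 1.32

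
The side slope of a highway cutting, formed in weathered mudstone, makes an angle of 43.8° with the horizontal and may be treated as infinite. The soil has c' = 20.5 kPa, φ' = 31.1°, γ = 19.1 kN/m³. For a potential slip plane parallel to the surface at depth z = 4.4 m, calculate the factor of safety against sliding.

FS = 1.12

For an infinite slope with a slip plane parallel to the surface (no pore pressure): FS = [c' + γz cos²β tanφ'] / [γz sinβ cosβ].
γz = 19.1·4.4 = 84.04 kN/m²
Numerator = 20.5 + 84.04·cos²43.8°·tan31.1° = 20.5 + 84.04·0.5209·0.6032 = 46.910 kPa
Denominator = 84.04·sin43.8°·cos43.8° = 84.04·0.6921·0.7218 = 41.983 kPa
FS = 46.910 / 41.983 = 1.117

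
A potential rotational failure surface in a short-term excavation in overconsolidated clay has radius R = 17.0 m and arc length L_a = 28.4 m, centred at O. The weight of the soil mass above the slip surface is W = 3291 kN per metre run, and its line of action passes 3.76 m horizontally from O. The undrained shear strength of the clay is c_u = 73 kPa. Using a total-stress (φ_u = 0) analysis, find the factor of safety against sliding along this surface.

FS = 2.85

Taking moments about the centre O, the resisting moment is provided by the undrained shear strength acting along the arc:
M_R = c_u·L_a·R = 73·28.40·17.0 = 35244.4 kN·m/m
M_D = W·d = 3291·3.76 = 12374.2 kN·m/m
FS = M_R / M_D = 35244.4 / 12374.2 = 2.848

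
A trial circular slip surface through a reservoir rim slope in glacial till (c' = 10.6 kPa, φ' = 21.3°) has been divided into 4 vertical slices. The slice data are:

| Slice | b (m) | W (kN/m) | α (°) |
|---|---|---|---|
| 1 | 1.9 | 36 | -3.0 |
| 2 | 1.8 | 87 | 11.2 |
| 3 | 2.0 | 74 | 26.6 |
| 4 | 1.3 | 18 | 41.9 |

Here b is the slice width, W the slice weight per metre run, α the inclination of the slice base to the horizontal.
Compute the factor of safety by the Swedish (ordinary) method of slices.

FS = 2.66

Ordinary method of slices: FS = Σ[c'·Δl_i + (W_i cosα_i)·tanφ'] / Σ W_i sinα_i, with Δl_i = b_i / cosα_i.
Slice 1: Δl = 1.9/cos(-3.0°) = 1.903 m; N'_1 = 36·cos(-3.0°) = 36.0; c'Δl = 20.17; W sinα = -1.9
Slice 2: Δl = 1.8/cos11.2° = 1.835 m; N'_2 = 87·cos11.2° = 85.3; c'Δl = 19.45; W sinα = 16.9
Slice 3: Δl = 2.0/cos26.6° = 2.237 m; N'_3 = 74·cos26.6° = 66.2; c'Δl = 23.71; W sinα = 33.1
Slice 4: Δl = 1.3/cos41.9° = 1.747 m; N'_4 = 18·cos41.9° = 13.4; c'Δl = 18.51; W sinα = 12.0
Σc'Δl = 81.8 kN/m; ΣN' = 200.9 kN/m; ΣW sinα = 60.2 kN/m
Resisting = 81.8 + 200.9·tan21.3° = 81.8 + 78.3 = 160.2 kN/m
FS = 160.2 / 60.2 = 2.662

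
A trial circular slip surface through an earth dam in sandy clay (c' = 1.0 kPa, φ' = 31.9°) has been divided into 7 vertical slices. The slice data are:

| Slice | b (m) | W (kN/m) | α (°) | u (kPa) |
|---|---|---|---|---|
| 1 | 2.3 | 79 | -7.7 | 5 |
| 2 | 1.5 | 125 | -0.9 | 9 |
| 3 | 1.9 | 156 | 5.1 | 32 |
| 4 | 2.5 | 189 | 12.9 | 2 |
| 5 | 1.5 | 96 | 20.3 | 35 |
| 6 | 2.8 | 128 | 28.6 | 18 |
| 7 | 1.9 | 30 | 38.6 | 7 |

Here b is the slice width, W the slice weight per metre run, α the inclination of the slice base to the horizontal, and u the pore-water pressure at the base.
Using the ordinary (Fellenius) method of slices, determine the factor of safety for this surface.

FS = 2.27

Ordinary method of slices: FS = Σ[c'·Δl_i + (W_i cosα_i − u_i·Δl_i)·tanφ'] / Σ W_i sinα_i, with Δl_i = b_i / cosα_i.
Slice 1: Δl = 2.3/cos(-7.7°) = 2.321 m; N'_1 = 79·cos(-7.7°) − 5·2.321 = 66.7; c'Δl = 2.32; W sinα = -10.6
Slice 2: Δl = 1.5/cos(-0.9°) = 1.500 m; N'_2 = 125·cos(-0.9°) − 9·1.500 = 111.5; c'Δl = 1.50; W sinα = -2.0
Slice 3: Δl = 1.9/cos5.1° = 1.908 m; N'_3 = 156·cos5.1° − 32·1.908 = 94.3; c'Δl = 1.91; W sinα = 13.9
Slice 4: Δl = 2.5/cos12.9° = 2.565 m; N'_4 = 189·cos12.9° − 2·2.565 = 179.1; c'Δl = 2.56; W sinα = 42.2
Slice 5: Δl = 1.5/cos20.3° = 1.599 m; N'_5 = 96·cos20.3° − 35·1.599 = 34.1; c'Δl = 1.60; W sinα = 33.3
Slice 6: Δl = 2.8/cos28.6° = 3.189 m; N'_6 = 128·cos28.6° − 18·3.189 = 55.0; c'Δl = 3.19; W sinα = 61.3
Slice 7: Δl = 1.9/cos38.6° = 2.431 m; N'_7 = 30·cos38.6° − 7·2.431 = 6.4; c'Δl = 2.43; W sinα = 18.7
Σc'Δl = 15.5 kN/m; ΣN' = 547.1 kN/m; ΣW sinα = 156.8 kN/m
Resisting = 15.5 + 547.1·tan31.9° = 15.5 + 340.5 = 356.0 kN/m
FS = 356.0 / 156.8 = 2.271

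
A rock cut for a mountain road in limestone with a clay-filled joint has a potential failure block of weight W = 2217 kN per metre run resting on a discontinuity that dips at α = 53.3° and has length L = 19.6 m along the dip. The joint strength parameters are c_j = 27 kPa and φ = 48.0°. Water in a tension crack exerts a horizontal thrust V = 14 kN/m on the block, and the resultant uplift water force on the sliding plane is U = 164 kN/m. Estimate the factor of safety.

FS = 1.01

Resolving the block weight along and normal to the plane and applying the Mohr–Coulomb strength on the joint:
N' = W cosα − U − V sinα = 2217·cos53.3° − 164 − 14·sin53.3° = 1149.7 kN/m
Driving force T = W sinα + V cosα = 2217·sin53.3° + 14·cos53.3° = 1785.9 kN/m
Resisting force R = c_j·L + N'·tanφ = 27·19.6 + 1149.7·tan48.0° = 529.2 + 1276.9 = 1806.1 kN/m
FS = R / T = 1806.1 / 1785.9 = 1.011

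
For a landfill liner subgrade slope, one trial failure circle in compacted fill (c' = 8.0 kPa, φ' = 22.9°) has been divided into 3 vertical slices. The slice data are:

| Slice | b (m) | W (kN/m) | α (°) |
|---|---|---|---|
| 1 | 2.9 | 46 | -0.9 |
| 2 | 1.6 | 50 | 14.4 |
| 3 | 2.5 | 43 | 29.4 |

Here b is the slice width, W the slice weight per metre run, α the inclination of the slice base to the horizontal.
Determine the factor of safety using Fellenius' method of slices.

Ordinary method of slices: FS = Σ[c'·Δl_i + (W_i cosα_i)·tanφ'] / Σ W_i sinα_i, with Δl_i = b_i / cosα_i.
Slice 1: Δl = 2.9/cos(-0.9°) = 2.900 m; N'_1 = 46·cos(-0.9°) = 46.0; c'Δl = 23.20; W sinα = -0.7
Slice 2: Δl = 1.6/cos14.4° = 1.652 m; N'_2 = 50·cos14.4° = 48.4; c'Δl = 13.22; W sinα = 12.4
Slice 3: Δl = 2.5/cos29.4° = 2.870 m; N'_3 = 43·cos29.4° = 37.5; c'Δl = 22.96; W sinα = 21.1
Σc'Δl = 59.4 kN/m; ΣN' = 131.9 kN/m; ΣW sinα = 32.8 kN/m
Resisting = 59.4 + 131.9·tan22.9° = 59.4 + 55.7 = 115.1 kN/m
FS = 115.1 / 32.8 = 3.506

FS = 3.51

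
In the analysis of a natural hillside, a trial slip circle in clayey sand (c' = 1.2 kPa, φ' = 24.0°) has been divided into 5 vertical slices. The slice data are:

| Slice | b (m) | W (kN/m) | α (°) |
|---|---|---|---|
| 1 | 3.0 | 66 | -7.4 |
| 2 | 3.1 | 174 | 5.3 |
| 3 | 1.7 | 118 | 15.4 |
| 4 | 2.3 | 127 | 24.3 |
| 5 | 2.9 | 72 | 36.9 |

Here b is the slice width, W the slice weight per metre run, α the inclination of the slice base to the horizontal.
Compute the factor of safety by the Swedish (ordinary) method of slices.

FS = 1.87

Ordinary method of slices: FS = Σ[c'·Δl_i + (W_i cosα_i)·tanφ'] / Σ W_i sinα_i, with Δl_i = b_i / cosα_i.
Slice 1: Δl = 3.0/cos(-7.4°) = 3.025 m; N'_1 = 66·cos(-7.4°) = 65.5; c'Δl = 3.63; W sinα = -8.5
Slice 2: Δl = 3.1/cos5.3° = 3.113 m; N'_2 = 174·cos5.3° = 173.3; c'Δl = 3.74; W sinα = 16.1
Slice 3: Δl = 1.7/cos15.4° = 1.763 m; N'_3 = 118·cos15.4° = 113.8; c'Δl = 2.12; W sinα = 31.3
Slice 4: Δl = 2.3/cos24.3° = 2.524 m; N'_4 = 127·cos24.3° = 115.7; c'Δl = 3.03; W sinα = 52.3
Slice 5: Δl = 2.9/cos36.9° = 3.626 m; N'_5 = 72·cos36.9° = 57.6; c'Δl = 4.35; W sinα = 43.2
Σc'Δl = 16.9 kN/m; ΣN' = 525.8 kN/m; ΣW sinα = 134.4 kN/m
Resisting = 16.9 + 525.8·tan24.0° = 16.9 + 234.1 = 251.0 kN/m
FS = 251.0 / 134.4 = 1.867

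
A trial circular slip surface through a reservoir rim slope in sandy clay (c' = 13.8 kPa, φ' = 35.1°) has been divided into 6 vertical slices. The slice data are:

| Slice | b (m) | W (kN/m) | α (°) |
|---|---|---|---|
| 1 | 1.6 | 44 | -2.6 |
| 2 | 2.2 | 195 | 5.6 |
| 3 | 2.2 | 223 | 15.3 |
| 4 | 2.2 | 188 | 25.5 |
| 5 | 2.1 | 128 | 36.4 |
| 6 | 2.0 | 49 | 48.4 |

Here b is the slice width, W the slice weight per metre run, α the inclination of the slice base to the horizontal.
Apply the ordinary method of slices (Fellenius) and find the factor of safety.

Ordinary method of slices: FS = Σ[c'·Δl_i + (W_i cosα_i)·tanφ'] / Σ W_i sinα_i, with Δl_i = b_i / cosα_i.
Slice 1: Δl = 1.6/cos(-2.6°) = 1.602 m; N'_1 = 44·cos(-2.6°) = 44.0; c'Δl = 22.10; W sinα = -2.0
Slice 2: Δl = 2.2/cos5.6° = 2.211 m; N'_2 = 195·cos5.6° = 194.1; c'Δl = 30.51; W sinα = 19.0
Slice 3: Δl = 2.2/cos15.3° = 2.281 m; N'_3 = 223·cos15.3° = 215.1; c'Δl = 31.48; W sinα = 58.8
Slice 4: Δl = 2.2/cos25.5° = 2.437 m; N'_4 = 188·cos25.5° = 169.7; c'Δl = 33.64; W sinα = 80.9
Slice 5: Δl = 2.1/cos36.4° = 2.609 m; N'_5 = 128·cos36.4° = 103.0; c'Δl = 36.00; W sinα = 76.0
Slice 6: Δl = 2.0/cos48.4° = 3.012 m; N'_6 = 49·cos48.4° = 32.5; c'Δl = 41.57; W sinα = 36.6
Σc'Δl = 195.3 kN/m; ΣN' = 758.4 kN/m; ΣW sinα = 269.4 kN/m
Resisting = 195.3 + 758.4·tan35.1° = 195.3 + 533.0 = 728.3 kN/m
FS = 728.3 / 269.4 = 2.703

FS = 2.70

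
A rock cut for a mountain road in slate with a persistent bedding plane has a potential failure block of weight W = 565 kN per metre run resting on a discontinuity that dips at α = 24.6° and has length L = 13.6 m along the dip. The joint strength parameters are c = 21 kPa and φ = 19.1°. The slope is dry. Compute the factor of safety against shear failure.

FS = 1.97

Resolving the block weight along and normal to the plane and applying the Mohr–Coulomb strength on the joint:
N' = W cosα = 565·cos24.6° = 513.7 kN/m
Driving force T = W sinα = 565·sin24.6° = 235.2 kN/m
Resisting force R = c·L + N'·tanφ = 21·13.6 + 513.7·tan19.1° = 285.6 + 177.9 = 463.5 kN/m
FS = R / T = 463.5 / 235.2 = 1.971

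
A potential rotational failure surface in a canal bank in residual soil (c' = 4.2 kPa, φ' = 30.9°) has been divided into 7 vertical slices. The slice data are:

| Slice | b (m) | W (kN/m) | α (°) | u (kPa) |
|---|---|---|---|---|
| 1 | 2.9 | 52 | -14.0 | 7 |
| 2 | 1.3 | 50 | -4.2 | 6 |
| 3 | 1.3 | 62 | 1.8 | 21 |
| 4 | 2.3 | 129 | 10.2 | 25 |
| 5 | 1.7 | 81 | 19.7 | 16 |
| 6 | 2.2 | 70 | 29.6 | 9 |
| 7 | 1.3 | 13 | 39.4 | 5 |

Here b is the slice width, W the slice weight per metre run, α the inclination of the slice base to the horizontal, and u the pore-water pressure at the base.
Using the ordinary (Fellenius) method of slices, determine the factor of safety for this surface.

Ordinary method of slices: FS = Σ[c'·Δl_i + (W_i cosα_i − u_i·Δl_i)·tanφ'] / Σ W_i sinα_i, with Δl_i = b_i / cosα_i.
Slice 1: Δl = 2.9/cos(-14.0°) = 2.989 m; N'_1 = 52·cos(-14.0°) − 7·2.989 = 29.5; c'Δl = 12.55; W sinα = -12.6
Slice 2: Δl = 1.3/cos(-4.2°) = 1.304 m; N'_2 = 50·cos(-4.2°) − 6·1.304 = 42.0; c'Δl = 5.47; W sinα = -3.7
Slice 3: Δl = 1.3/cos1.8° = 1.301 m; N'_3 = 62·cos1.8° − 21·1.301 = 34.7; c'Δl = 5.46; W sinα = 1.9
Slice 4: Δl = 2.3/cos10.2° = 2.337 m; N'_4 = 129·cos10.2° − 25·2.337 = 68.5; c'Δl = 9.82; W sinα = 22.8
Slice 5: Δl = 1.7/cos19.7° = 1.806 m; N'_5 = 81·cos19.7° − 16·1.806 = 47.4; c'Δl = 7.58; W sinα = 27.3
Slice 6: Δl = 2.2/cos29.6° = 2.530 m; N'_6 = 70·cos29.6° − 9·2.530 = 38.1; c'Δl = 10.63; W sinα = 34.6
Slice 7: Δl = 1.3/cos39.4° = 1.682 m; N'_7 = 13·cos39.4° − 5·1.682 = 1.6; c'Δl = 7.07; W sinα = 8.3
Σc'Δl = 58.6 kN/m; ΣN' = 261.9 kN/m; ΣW sinα = 78.7 kN/m
Resisting = 58.6 + 261.9·tan30.9° = 58.6 + 156.7 = 215.3 kN/m
FS = 215.3 / 78.7 = 2.736

FS = 2.74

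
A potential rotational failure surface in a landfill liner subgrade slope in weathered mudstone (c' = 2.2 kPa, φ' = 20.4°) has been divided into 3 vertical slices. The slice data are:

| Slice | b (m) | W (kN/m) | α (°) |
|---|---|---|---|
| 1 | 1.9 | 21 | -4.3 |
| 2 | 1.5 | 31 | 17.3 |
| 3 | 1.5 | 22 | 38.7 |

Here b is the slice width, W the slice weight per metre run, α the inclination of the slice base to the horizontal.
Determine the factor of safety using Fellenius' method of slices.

Ordinary method of slices: FS = Σ[c'·Δl_i + (W_i cosα_i)·tanφ'] / Σ W_i sinα_i, with Δl_i = b_i / cosα_i.
Slice 1: Δl = 1.9/cos(-4.3°) = 1.905 m; N'_1 = 21·cos(-4.3°) = 20.9; c'Δl = 4.19; W sinα = -1.6
Slice 2: Δl = 1.5/cos17.3° = 1.571 m; N'_2 = 31·cos17.3° = 29.6; c'Δl = 3.46; W sinα = 9.2
Slice 3: Δl = 1.5/cos38.7° = 1.922 m; N'_3 = 22·cos38.7° = 17.2; c'Δl = 4.23; W sinα = 13.8
Σc'Δl = 11.9 kN/m; ΣN' = 67.7 kN/m; ΣW sinα = 21.4 kN/m
Resisting = 11.9 + 67.7·tan20.4° = 11.9 + 25.2 = 37.1 kN/m
FS = 37.1 / 21.4 = 1.732

FS = 1.73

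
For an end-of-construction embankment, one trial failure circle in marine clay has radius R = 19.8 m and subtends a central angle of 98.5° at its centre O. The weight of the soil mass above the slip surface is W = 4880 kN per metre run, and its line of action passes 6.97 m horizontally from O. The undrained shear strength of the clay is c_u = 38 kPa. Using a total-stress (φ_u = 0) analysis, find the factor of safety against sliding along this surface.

Taking moments about the centre O, the resisting moment is provided by the undrained shear strength acting along the arc:
Arc length L_a = R·θ = 19.8·(98.5°·π/180) = 19.8·1.7191 = 34.04 m
M_R = c_u·L_a·R = 38·34.04·19.8 = 25611.1 kN·m/m
M_D = W·d = 4880·6.97 = 34013.6 kN·m/m
FS = M_R / M_D = 25611.1 / 34013.6 = 0.753

FS = 0.75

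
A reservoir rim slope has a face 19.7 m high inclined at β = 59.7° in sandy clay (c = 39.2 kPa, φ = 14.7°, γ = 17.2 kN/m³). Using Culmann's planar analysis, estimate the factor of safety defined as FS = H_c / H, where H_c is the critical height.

FS = 1.32

H_c = (4c/γ) · sinβ cosφ / [1 − cos(β − φ)]
    = (4·39.2/17.2) · sin59.7°·cos14.7° / [1 − cos45.0°]
    = 9.116 · 0.8351 / 0.2929 = 25.99 m
FS = H_c / H = 25.99 / 19.7 = 1.319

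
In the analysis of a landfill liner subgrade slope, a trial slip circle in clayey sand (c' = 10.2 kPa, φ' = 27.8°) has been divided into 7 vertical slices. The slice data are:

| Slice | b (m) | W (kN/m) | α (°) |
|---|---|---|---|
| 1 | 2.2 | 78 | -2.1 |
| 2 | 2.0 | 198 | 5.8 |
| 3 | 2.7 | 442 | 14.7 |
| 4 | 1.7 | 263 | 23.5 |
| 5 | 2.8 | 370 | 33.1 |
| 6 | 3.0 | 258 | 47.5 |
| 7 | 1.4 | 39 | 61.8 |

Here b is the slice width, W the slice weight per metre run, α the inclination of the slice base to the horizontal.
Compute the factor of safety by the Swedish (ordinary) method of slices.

Ordinary method of slices: FS = Σ[c'·Δl_i + (W_i cosα_i)·tanφ'] / Σ W_i sinα_i, with Δl_i = b_i / cosα_i.
Slice 1: Δl = 2.2/cos(-2.1°) = 2.201 m; N'_1 = 78·cos(-2.1°) = 77.9; c'Δl = 22.46; W sinα = -2.9
Slice 2: Δl = 2.0/cos5.8° = 2.010 m; N'_2 = 198·cos5.8° = 197.0; c'Δl = 20.50; W sinα = 20.0
Slice 3: Δl = 2.7/cos14.7° = 2.791 m; N'_3 = 442·cos14.7° = 427.5; c'Δl = 28.47; W sinα = 112.2
Slice 4: Δl = 1.7/cos23.5° = 1.854 m; N'_4 = 263·cos23.5° = 241.2; c'Δl = 18.91; W sinα = 104.9
Slice 5: Δl = 2.8/cos33.1° = 3.342 m; N'_5 = 370·cos33.1° = 310.0; c'Δl = 34.09; W sinα = 202.1
Slice 6: Δl = 3.0/cos47.5° = 4.441 m; N'_6 = 258·cos47.5° = 174.3; c'Δl = 45.29; W sinα = 190.2
Slice 7: Δl = 1.4/cos61.8° = 2.963 m; N'_7 = 39·cos61.8° = 18.4; c'Δl = 30.22; W sinα = 34.4
Σc'Δl = 199.9 kN/m; ΣN' = 1446.3 kN/m; ΣW sinα = 660.8 kN/m
Resisting = 199.9 + 1446.3·tan27.8° = 199.9 + 762.6 = 962.5 kN/m
FS = 962.5 / 660.8 = 1.457

FS = 1.46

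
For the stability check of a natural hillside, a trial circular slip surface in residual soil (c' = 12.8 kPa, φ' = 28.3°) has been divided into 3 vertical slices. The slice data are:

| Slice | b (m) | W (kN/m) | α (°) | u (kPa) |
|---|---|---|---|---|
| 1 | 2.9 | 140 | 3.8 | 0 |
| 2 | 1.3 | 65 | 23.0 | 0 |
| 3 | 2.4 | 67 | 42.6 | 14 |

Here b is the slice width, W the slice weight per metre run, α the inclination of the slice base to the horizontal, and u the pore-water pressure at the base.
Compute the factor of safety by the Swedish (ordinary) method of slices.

Ordinary method of slices: FS = Σ[c'·Δl_i + (W_i cosα_i − u_i·Δl_i)·tanφ'] / Σ W_i sinα_i, with Δl_i = b_i / cosα_i.
Slice 1: Δl = 2.9/cos3.8° = 2.906 m; N'_1 = 140·cos3.8° − 0·2.906 = 139.7; c'Δl = 37.20; W sinα = 9.3
Slice 2: Δl = 1.3/cos23.0° = 1.412 m; N'_2 = 65·cos23.0° − 0·1.412 = 59.8; c'Δl = 18.08; W sinα = 25.4
Slice 3: Δl = 2.4/cos42.6° = 3.260 m; N'_3 = 67·cos42.6° − 14·3.260 = 3.7; c'Δl = 41.73; W sinα = 45.4
Σc'Δl = 97.0 kN/m; ΣN' = 203.2 kN/m; ΣW sinα = 80.0 kN/m
Resisting = 97.0 + 203.2·tan28.3° = 97.0 + 109.4 = 206.4 kN/m
FS = 206.4 / 80.0 = 2.579

FS = 2.58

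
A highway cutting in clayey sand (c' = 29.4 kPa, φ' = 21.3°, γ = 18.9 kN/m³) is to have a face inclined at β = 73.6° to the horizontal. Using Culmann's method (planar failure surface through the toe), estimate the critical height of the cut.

H_c = 14.32 m

Culmann's analysis gives the critical failure plane at α_cr = (β + φ')/2 = (73.6 + 21.3)/2 = 47.4°, and the critical height
H_c = (4c'/γ) · sinβ cosφ' / [1 − cos(β − φ')]
    = (4·29.4/18.9) · sin73.6°·cos21.3° / [1 − cos(52.3°)]
    = 6.222 · 0.9593·0.9317 / [1 − 0.6115]
    = 6.222 · 0.8938 / 0.3885
    = 14.32 m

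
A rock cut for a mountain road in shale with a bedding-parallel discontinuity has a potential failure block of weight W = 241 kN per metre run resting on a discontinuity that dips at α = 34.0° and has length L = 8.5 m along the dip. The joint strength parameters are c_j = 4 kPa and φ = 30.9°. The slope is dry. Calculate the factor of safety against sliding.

Resolving the block weight along and normal to the plane and applying the Mohr–Coulomb strength on the joint:
N' = W cosα = 241·cos34.0° = 199.8 kN/m
Driving force T = W sinα = 241·sin34.0° = 134.8 kN/m
Resisting force R = c_j·L + N'·tanφ = 4·8.5 + 199.8·tan30.9° = 34.0 + 119.6 = 153.6 kN/m
FS = R / T = 153.6 / 134.8 = 1.140

FS = 1.14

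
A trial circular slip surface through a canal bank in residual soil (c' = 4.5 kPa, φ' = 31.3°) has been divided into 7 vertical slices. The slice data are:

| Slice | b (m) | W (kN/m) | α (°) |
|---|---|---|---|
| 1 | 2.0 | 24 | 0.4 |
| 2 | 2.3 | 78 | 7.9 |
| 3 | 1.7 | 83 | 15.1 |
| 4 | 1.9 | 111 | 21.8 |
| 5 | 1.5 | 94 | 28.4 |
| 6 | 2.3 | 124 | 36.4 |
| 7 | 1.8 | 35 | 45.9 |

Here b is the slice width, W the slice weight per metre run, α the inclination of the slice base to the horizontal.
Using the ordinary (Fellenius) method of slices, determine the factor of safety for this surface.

Ordinary method of slices: FS = Σ[c'·Δl_i + (W_i cosα_i)·tanφ'] / Σ W_i sinα_i, with Δl_i = b_i / cosα_i.
Slice 1: Δl = 2.0/cos0.4° = 2.000 m; N'_1 = 24·cos0.4° = 24.0; c'Δl = 9.00; W sinα = 0.2
Slice 2: Δl = 2.3/cos7.9° = 2.322 m; N'_2 = 78·cos7.9° = 77.3; c'Δl = 10.45; W sinα = 10.7
Slice 3: Δl = 1.7/cos15.1° = 1.761 m; N'_3 = 83·cos15.1° = 80.1; c'Δl = 7.92; W sinα = 21.6
Slice 4: Δl = 1.9/cos21.8° = 2.046 m; N'_4 = 111·cos21.8° = 103.1; c'Δl = 9.21; W sinα = 41.2
Slice 5: Δl = 1.5/cos28.4° = 1.705 m; N'_5 = 94·cos28.4° = 82.7; c'Δl = 7.67; W sinα = 44.7
Slice 6: Δl = 2.3/cos36.4° = 2.858 m; N'_6 = 124·cos36.4° = 99.8; c'Δl = 12.86; W sinα = 73.6
Slice 7: Δl = 1.8/cos45.9° = 2.587 m; N'_7 = 35·cos45.9° = 24.4; c'Δl = 11.64; W sinα = 25.1
Σc'Δl = 68.8 kN/m; ΣN' = 491.3 kN/m; ΣW sinα = 217.2 kN/m
Resisting = 68.8 + 491.3·tan31.3° = 68.8 + 298.7 = 367.5 kN/m
FS = 367.5 / 217.2 = 1.692

FS = 1.69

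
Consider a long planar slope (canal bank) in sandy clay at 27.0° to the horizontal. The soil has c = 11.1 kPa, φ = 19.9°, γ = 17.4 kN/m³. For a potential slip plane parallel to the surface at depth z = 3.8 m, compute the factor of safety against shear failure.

FS = 1.13

For an infinite slope with a slip plane parallel to the surface (no pore pressure): FS = [c + γz cos²β tanφ] / [γz sinβ cosβ].
γz = 17.4·3.8 = 66.12 kN/m²
Numerator = 11.1 + 66.12·cos²27.0°·tan19.9° = 11.1 + 66.12·0.7939·0.3620 = 30.102 kPa
Denominator = 66.12·sin27.0°·cos27.0° = 66.12·0.4540·0.8910 = 26.746 kPa
FS = 30.102 / 26.746 = 1.125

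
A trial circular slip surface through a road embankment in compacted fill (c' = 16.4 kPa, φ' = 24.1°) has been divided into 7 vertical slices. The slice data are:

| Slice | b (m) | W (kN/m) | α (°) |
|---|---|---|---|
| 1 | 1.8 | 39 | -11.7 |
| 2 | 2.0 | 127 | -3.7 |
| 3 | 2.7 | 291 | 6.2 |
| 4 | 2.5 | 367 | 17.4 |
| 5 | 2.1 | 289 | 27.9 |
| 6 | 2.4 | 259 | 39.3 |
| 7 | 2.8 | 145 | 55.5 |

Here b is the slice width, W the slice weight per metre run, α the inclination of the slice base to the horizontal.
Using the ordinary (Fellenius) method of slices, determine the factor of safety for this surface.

FS = 1.70

Ordinary method of slices: FS = Σ[c'·Δl_i + (W_i cosα_i)·tanφ'] / Σ W_i sinα_i, with Δl_i = b_i / cosα_i.
Slice 1: Δl = 1.8/cos(-11.7°) = 1.838 m; N'_1 = 39·cos(-11.7°) = 38.2; c'Δl = 30.15; W sinα = -7.9
Slice 2: Δl = 2.0/cos(-3.7°) = 2.004 m; N'_2 = 127·cos(-3.7°) = 126.7; c'Δl = 32.87; W sinα = -8.2
Slice 3: Δl = 2.7/cos6.2° = 2.716 m; N'_3 = 291·cos6.2° = 289.3; c'Δl = 44.54; W sinα = 31.4
Slice 4: Δl = 2.5/cos17.4° = 2.620 m; N'_4 = 367·cos17.4° = 350.2; c'Δl = 42.97; W sinα = 109.7
Slice 5: Δl = 2.1/cos27.9° = 2.376 m; N'_5 = 289·cos27.9° = 255.4; c'Δl = 38.97; W sinα = 135.2
Slice 6: Δl = 2.4/cos39.3° = 3.101 m; N'_6 = 259·cos39.3° = 200.4; c'Δl = 50.86; W sinα = 164.0
Slice 7: Δl = 2.8/cos55.5° = 4.943 m; N'_7 = 145·cos55.5° = 82.1; c'Δl = 81.07; W sinα = 119.5
Σc'Δl = 321.4 kN/m; ΣN' = 1342.4 kN/m; ΣW sinα = 543.8 kN/m
Resisting = 321.4 + 1342.4·tan24.1° = 321.4 + 600.5 = 921.9 kN/m
FS = 921.9 / 543.8 = 1.695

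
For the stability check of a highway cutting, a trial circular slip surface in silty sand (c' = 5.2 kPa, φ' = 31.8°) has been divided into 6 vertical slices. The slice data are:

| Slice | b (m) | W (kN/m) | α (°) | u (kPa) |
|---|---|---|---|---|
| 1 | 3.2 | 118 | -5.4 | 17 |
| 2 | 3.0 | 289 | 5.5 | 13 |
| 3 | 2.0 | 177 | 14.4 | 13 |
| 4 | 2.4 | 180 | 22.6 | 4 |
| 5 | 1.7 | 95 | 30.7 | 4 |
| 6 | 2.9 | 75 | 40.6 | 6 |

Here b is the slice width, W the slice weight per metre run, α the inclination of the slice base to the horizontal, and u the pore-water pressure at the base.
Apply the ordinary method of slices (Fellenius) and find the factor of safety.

FS = 2.35

Ordinary method of slices: FS = Σ[c'·Δl_i + (W_i cosα_i − u_i·Δl_i)·tanφ'] / Σ W_i sinα_i, with Δl_i = b_i / cosα_i.
Slice 1: Δl = 3.2/cos(-5.4°) = 3.214 m; N'_1 = 118·cos(-5.4°) − 17·3.214 = 62.8; c'Δl = 16.71; W sinα = -11.1
Slice 2: Δl = 3.0/cos5.5° = 3.014 m; N'_2 = 289·cos5.5° − 13·3.014 = 248.5; c'Δl = 15.67; W sinα = 27.7
Slice 3: Δl = 2.0/cos14.4° = 2.065 m; N'_3 = 177·cos14.4° − 13·2.065 = 144.6; c'Δl = 10.74; W sinα = 44.0
Slice 4: Δl = 2.4/cos22.6° = 2.600 m; N'_4 = 180·cos22.6° − 4·2.600 = 155.8; c'Δl = 13.52; W sinα = 69.2
Slice 5: Δl = 1.7/cos30.7° = 1.977 m; N'_5 = 95·cos30.7° − 4·1.977 = 73.8; c'Δl = 10.28; W sinα = 48.5
Slice 6: Δl = 2.9/cos40.6° = 3.819 m; N'_6 = 75·cos40.6° − 6·3.819 = 34.0; c'Δl = 19.86; W sinα = 48.8
Σc'Δl = 86.8 kN/m; ΣN' = 719.5 kN/m; ΣW sinα = 227.1 kN/m
Resisting = 86.8 + 719.5·tan31.8° = 86.8 + 446.1 = 532.9 kN/m
FS = 532.9 / 227.1 = 2.347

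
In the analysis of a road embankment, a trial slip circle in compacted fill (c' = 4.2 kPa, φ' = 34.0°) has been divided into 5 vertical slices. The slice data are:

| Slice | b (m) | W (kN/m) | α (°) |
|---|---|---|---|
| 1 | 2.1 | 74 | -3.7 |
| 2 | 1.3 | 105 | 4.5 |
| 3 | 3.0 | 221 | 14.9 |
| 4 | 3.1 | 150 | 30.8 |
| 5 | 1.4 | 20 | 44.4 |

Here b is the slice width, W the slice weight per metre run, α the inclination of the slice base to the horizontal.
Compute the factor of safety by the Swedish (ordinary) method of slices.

Ordinary method of slices: FS = Σ[c'·Δl_i + (W_i cosα_i)·tanφ'] / Σ W_i sinα_i, with Δl_i = b_i / cosα_i.
Slice 1: Δl = 2.1/cos(-3.7°) = 2.104 m; N'_1 = 74·cos(-3.7°) = 73.8; c'Δl = 8.84; W sinα = -4.8
Slice 2: Δl = 1.3/cos4.5° = 1.304 m; N'_2 = 105·cos4.5° = 104.7; c'Δl = 5.48; W sinα = 8.2
Slice 3: Δl = 3.0/cos14.9° = 3.104 m; N'_3 = 221·cos14.9° = 213.6; c'Δl = 13.04; W sinα = 56.8
Slice 4: Δl = 3.1/cos30.8° = 3.609 m; N'_4 = 150·cos30.8° = 128.8; c'Δl = 15.16; W sinα = 76.8
Slice 5: Δl = 1.4/cos44.4° = 1.959 m; N'_5 = 20·cos44.4° = 14.3; c'Δl = 8.23; W sinα = 14.0
Σc'Δl = 50.7 kN/m; ΣN' = 535.2 kN/m; ΣW sinα = 151.1 kN/m
Resisting = 50.7 + 535.2·tan34.0° = 50.7 + 361.0 = 411.8 kN/m
FS = 411.8 / 151.1 = 2.725

FS = 2.73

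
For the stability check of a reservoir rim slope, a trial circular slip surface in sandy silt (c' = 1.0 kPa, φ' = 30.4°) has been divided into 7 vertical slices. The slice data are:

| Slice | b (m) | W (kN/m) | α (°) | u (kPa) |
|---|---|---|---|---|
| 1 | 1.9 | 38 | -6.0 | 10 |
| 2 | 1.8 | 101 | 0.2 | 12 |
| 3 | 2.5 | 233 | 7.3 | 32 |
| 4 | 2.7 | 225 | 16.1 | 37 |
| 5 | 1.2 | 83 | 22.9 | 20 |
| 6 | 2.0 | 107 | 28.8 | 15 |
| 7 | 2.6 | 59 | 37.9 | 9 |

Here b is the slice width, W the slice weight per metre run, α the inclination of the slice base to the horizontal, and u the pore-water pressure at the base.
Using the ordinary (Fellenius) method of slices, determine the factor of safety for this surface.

Ordinary method of slices: FS = Σ[c'·Δl_i + (W_i cosα_i − u_i·Δl_i)·tanφ'] / Σ W_i sinα_i, with Δl_i = b_i / cosα_i.
Slice 1: Δl = 1.9/cos(-6.0°) = 1.910 m; N'_1 = 38·cos(-6.0°) − 10·1.910 = 18.7; c'Δl = 1.91; W sinα = -4.0
Slice 2: Δl = 1.8/cos0.2° = 1.800 m; N'_2 = 101·cos0.2° − 12·1.800 = 79.4; c'Δl = 1.80; W sinα = 0.4
Slice 3: Δl = 2.5/cos7.3° = 2.520 m; N'_3 = 233·cos7.3° − 32·2.520 = 150.5; c'Δl = 2.52; W sinα = 29.6
Slice 4: Δl = 2.7/cos16.1° = 2.810 m; N'_4 = 225·cos16.1° − 37·2.810 = 112.2; c'Δl = 2.81; W sinα = 62.4
Slice 5: Δl = 1.2/cos22.9° = 1.303 m; N'_5 = 83·cos22.9° − 20·1.303 = 50.4; c'Δl = 1.30; W sinα = 32.3
Slice 6: Δl = 2.0/cos28.8° = 2.282 m; N'_6 = 107·cos28.8° − 15·2.282 = 59.5; c'Δl = 2.28; W sinα = 51.5
Slice 7: Δl = 2.6/cos37.9° = 3.295 m; N'_7 = 59·cos37.9° − 9·3.295 = 16.9; c'Δl = 3.29; W sinα = 36.2
Σc'Δl = 15.9 kN/m; ΣN' = 487.6 kN/m; ΣW sinα = 208.5 kN/m
Resisting = 15.9 + 487.6·tan30.4° = 15.9 + 286.1 = 302.0 kN/m
FS = 302.0 / 208.5 = 1.449

FS = 1.45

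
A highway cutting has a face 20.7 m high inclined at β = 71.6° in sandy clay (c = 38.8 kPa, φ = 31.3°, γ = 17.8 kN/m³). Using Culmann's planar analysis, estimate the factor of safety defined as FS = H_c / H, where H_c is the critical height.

H_c = (4c/γ) · sinβ cosφ / [1 − cos(β − φ)]
    = (4·38.8/17.8) · sin71.6°·cos31.3° / [1 − cos40.3°]
    = 8.719 · 0.8108 / 0.2373 = 29.79 m
FS = H_c / H = 29.79 / 20.7 = 1.439

FS = 1.44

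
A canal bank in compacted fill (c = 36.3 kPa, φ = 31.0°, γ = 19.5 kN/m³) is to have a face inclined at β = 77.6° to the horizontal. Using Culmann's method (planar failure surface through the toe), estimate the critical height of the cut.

Culmann's analysis gives the critical failure plane at α_cr = (β + φ)/2 = (77.6 + 31.0)/2 = 54.3°, and the critical height
H_c = (4c/γ) · sinβ cosφ / [1 − cos(β − φ)]
    = (4·36.3/19.5) · sin77.6°·cos31.0° / [1 − cos(46.6°)]
    = 7.446 · 0.9767·0.8572 / [1 − 0.6871]
    = 7.446 · 0.8372 / 0.3129
    = 19.92 m

H_c = 19.92 m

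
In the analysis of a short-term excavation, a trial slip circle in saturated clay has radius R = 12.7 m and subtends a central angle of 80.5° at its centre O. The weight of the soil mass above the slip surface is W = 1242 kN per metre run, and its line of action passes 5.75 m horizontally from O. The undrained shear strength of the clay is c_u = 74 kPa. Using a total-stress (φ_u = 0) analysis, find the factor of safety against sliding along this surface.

Taking moments about the centre O, the resisting moment is provided by the undrained shear strength acting along the arc:
Arc length L_a = R·θ = 12.7·(80.5°·π/180) = 12.7·1.4050 = 17.84 m
M_R = c_u·L_a·R = 74·17.84·12.7 = 16769.2 kN·m/m
M_D = W·d = 1242·5.75 = 7141.5 kN·m/m
FS = M_R / M_D = 16769.2 / 7141.5 = 2.348

FS = 2.35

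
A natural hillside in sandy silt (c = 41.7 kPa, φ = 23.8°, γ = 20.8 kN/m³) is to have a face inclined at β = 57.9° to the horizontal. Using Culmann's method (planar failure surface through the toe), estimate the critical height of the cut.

H_c = 36.15 m

Culmann's analysis gives the critical failure plane at α_cr = (β + φ)/2 = (57.9 + 23.8)/2 = 40.9°, and the critical height
H_c = (4c/γ) · sinβ cosφ / [1 − cos(β − φ)]
    = (4·41.7/20.8) · sin57.9°·cos23.8° / [1 − cos(34.1°)]
    = 8.019 · 0.8471·0.9150 / [1 − 0.8281]
    = 8.019 · 0.7751 / 0.1719
    = 36.15 m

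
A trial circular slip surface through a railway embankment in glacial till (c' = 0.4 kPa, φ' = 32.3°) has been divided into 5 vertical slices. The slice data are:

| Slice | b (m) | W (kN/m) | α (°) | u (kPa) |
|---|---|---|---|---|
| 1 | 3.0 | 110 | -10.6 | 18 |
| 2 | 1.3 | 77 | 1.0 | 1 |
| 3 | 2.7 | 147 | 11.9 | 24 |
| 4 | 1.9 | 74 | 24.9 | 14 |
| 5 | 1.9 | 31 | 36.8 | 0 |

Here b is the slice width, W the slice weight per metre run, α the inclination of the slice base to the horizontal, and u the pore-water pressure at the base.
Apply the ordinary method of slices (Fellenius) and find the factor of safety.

FS = 2.86

Ordinary method of slices: FS = Σ[c'·Δl_i + (W_i cosα_i − u_i·Δl_i)·tanφ'] / Σ W_i sinα_i, with Δl_i = b_i / cosα_i.
Slice 1: Δl = 3.0/cos(-10.6°) = 3.052 m; N'_1 = 110·cos(-10.6°) − 18·3.052 = 53.2; c'Δl = 1.22; W sinα = -20.2
Slice 2: Δl = 1.3/cos1.0° = 1.300 m; N'_2 = 77·cos1.0° − 1·1.300 = 75.7; c'Δl = 0.52; W sinα = 1.3
Slice 3: Δl = 2.7/cos11.9° = 2.759 m; N'_3 = 147·cos11.9° − 24·2.759 = 77.6; c'Δl = 1.10; W sinα = 30.3
Slice 4: Δl = 1.9/cos24.9° = 2.095 m; N'_4 = 74·cos24.9° − 14·2.095 = 37.8; c'Δl = 0.84; W sinα = 31.2
Slice 5: Δl = 1.9/cos36.8° = 2.373 m; N'_5 = 31·cos36.8° − 0·2.373 = 24.8; c'Δl = 0.95; W sinα = 18.6
Σc'Δl = 4.6 kN/m; ΣN' = 269.1 kN/m; ΣW sinα = 61.1 kN/m
Resisting = 4.6 + 269.1·tan32.3° = 4.6 + 170.1 = 174.8 kN/m
FS = 174.8 / 61.1 = 2.858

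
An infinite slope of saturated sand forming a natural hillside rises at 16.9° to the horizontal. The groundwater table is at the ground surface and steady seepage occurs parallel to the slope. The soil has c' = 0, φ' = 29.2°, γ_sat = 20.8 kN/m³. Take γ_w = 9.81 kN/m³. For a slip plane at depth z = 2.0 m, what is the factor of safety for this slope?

FS = 0.97

With seepage parallel to the slope and the water table at the surface, the effective normal stress on the slip plane uses the buoyant unit weight γ' = γ_sat − γ_w while the driving shear stress uses γ_sat:
FS = [c' + γ' z cos²β tanφ'] / [γ_sat z sinβ cosβ]
(For c' = 0 this reduces to FS = (γ'/γ_sat)·tanφ'/tanβ.)
γ' = 20.8 − 9.81 = 10.99 kN/m³
Numerator = 0.0 + 10.99·2.0·cos²16.9°·tan29.2° = 0.0 + 10.99·2.0·0.9155·0.5589 = 11.246 kPa
Denominator = 20.8·2.0·sin16.9°·cos16.9° = 20.8·2.0·0.2907·0.9568 = 11.571 kPa
FS = 11.246 / 11.571 = 0.972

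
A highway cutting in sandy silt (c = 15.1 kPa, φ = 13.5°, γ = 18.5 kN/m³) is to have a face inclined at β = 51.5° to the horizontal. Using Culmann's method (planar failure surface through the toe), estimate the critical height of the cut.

Culmann's analysis gives the critical failure plane at α_cr = (β + φ)/2 = (51.5 + 13.5)/2 = 32.5°, and the critical height
H_c = (4c/γ) · sinβ cosφ / [1 − cos(β − φ)]
    = (4·15.1/18.5) · sin51.5°·cos13.5° / [1 − cos(38.0°)]
    = 3.265 · 0.7826·0.9724 / [1 − 0.7880]
    = 3.265 · 0.7610 / 0.2120
    = 11.72 m

H_c = 11.72 m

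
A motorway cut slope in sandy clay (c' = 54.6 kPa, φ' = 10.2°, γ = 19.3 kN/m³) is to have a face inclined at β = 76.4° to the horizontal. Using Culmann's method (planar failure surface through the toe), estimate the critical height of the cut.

Culmann's analysis gives the critical failure plane at α_cr = (β + φ')/2 = (76.4 + 10.2)/2 = 43.3°, and the critical height
H_c = (4c'/γ) · sinβ cosφ' / [1 − cos(β − φ')]
    = (4·54.6/19.3) · sin76.4°·cos10.2° / [1 − cos(66.2°)]
    = 11.316 · 0.9720·0.9842 / [1 − 0.4035]
    = 11.316 · 0.9566 / 0.5965
    = 18.15 m

H_c = 18.15 m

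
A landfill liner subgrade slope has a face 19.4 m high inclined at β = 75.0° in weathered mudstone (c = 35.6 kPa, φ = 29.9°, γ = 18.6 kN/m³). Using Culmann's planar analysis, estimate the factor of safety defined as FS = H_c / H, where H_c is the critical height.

H_c = (4c/γ) · sinβ cosφ / [1 − cos(β − φ)]
    = (4·35.6/18.6) · sin75.0°·cos29.9° / [1 − cos45.1°]
    = 7.656 · 0.8374 / 0.2941 = 21.80 m
FS = H_c / H = 21.80 / 19.4 = 1.123

FS = 1.12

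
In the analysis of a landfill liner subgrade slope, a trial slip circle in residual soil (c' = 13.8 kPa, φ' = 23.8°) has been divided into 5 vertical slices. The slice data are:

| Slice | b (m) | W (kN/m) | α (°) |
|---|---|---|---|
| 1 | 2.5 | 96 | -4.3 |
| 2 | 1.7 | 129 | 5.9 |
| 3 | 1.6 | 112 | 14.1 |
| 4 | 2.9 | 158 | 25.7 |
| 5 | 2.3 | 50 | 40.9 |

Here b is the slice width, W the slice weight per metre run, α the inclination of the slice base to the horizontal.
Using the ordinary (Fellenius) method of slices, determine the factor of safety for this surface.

Ordinary method of slices: FS = Σ[c'·Δl_i + (W_i cosα_i)·tanφ'] / Σ W_i sinα_i, with Δl_i = b_i / cosα_i.
Slice 1: Δl = 2.5/cos(-4.3°) = 2.507 m; N'_1 = 96·cos(-4.3°) = 95.7; c'Δl = 34.60; W sinα = -7.2
Slice 2: Δl = 1.7/cos5.9° = 1.709 m; N'_2 = 129·cos5.9° = 128.3; c'Δl = 23.58; W sinα = 13.3
Slice 3: Δl = 1.6/cos14.1° = 1.650 m; N'_3 = 112·cos14.1° = 108.6; c'Δl = 22.77; W sinα = 27.3
Slice 4: Δl = 2.9/cos25.7° = 3.218 m; N'_4 = 158·cos25.7° = 142.4; c'Δl = 44.41; W sinα = 68.5
Slice 5: Δl = 2.3/cos40.9° = 3.043 m; N'_5 = 50·cos40.9° = 37.8; c'Δl = 41.99; W sinα = 32.7
Σc'Δl = 167.4 kN/m; ΣN' = 512.8 kN/m; ΣW sinα = 134.6 kN/m
Resisting = 167.4 + 512.8·tan23.8° = 167.4 + 226.2 = 393.5 kN/m
FS = 393.5 / 134.6 = 2.924

FS = 2.92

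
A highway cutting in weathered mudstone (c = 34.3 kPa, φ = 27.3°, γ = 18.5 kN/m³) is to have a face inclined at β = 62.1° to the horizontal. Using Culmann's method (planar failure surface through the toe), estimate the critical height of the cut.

H_c = 32.56 m

Culmann's analysis gives the critical failure plane at α_cr = (β + φ)/2 = (62.1 + 27.3)/2 = 44.7°, and the critical height
H_c = (4c/γ) · sinβ cosφ / [1 − cos(β − φ)]
    = (4·34.3/18.5) · sin62.1°·cos27.3° / [1 − cos(34.8°)]
    = 7.416 · 0.8838·0.8886 / [1 − 0.8211]
    = 7.416 · 0.7853 / 0.1789
    = 32.56 m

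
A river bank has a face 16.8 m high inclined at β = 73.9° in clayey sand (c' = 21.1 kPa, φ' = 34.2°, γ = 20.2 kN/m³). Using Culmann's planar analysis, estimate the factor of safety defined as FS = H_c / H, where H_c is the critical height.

H_c = (4c'/γ) · sinβ cosφ' / [1 − cos(β − φ')]
    = (4·21.1/20.2) · sin73.9°·cos34.2° / [1 − cos39.7°]
    = 4.178 · 0.7946 / 0.2306 = 14.40 m
FS = H_c / H = 14.40 / 16.8 = 0.857

FS = 0.86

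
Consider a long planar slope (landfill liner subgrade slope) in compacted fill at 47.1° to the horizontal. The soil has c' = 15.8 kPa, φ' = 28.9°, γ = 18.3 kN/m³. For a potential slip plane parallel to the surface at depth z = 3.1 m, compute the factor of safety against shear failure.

FS = 1.07

For an infinite slope with a slip plane parallel to the surface (no pore pressure): FS = [c' + γz cos²β tanφ'] / [γz sinβ cosβ].
γz = 18.3·3.1 = 56.73 kN/m²
Numerator = 15.8 + 56.73·cos²47.1°·tan28.9° = 15.8 + 56.73·0.4634·0.5520 = 30.312 kPa
Denominator = 56.73·sin47.1°·cos47.1° = 56.73·0.7325·0.6807 = 28.289 kPa
FS = 30.312 / 28.289 = 1.072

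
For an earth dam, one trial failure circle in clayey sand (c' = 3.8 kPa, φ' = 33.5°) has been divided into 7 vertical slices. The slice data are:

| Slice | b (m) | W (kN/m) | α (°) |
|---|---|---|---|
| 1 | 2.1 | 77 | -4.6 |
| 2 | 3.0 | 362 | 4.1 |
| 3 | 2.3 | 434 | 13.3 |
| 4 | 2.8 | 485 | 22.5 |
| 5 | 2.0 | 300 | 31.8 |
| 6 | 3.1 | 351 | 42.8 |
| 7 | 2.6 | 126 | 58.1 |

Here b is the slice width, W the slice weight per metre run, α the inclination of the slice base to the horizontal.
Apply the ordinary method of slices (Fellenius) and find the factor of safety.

Ordinary method of slices: FS = Σ[c'·Δl_i + (W_i cosα_i)·tanφ'] / Σ W_i sinα_i, with Δl_i = b_i / cosα_i.
Slice 1: Δl = 2.1/cos(-4.6°) = 2.107 m; N'_1 = 77·cos(-4.6°) = 76.8; c'Δl = 8.01; W sinα = -6.2
Slice 2: Δl = 3.0/cos4.1° = 3.008 m; N'_2 = 362·cos4.1° = 361.1; c'Δl = 11.43; W sinα = 25.9
Slice 3: Δl = 2.3/cos13.3° = 2.363 m; N'_3 = 434·cos13.3° = 422.4; c'Δl = 8.98; W sinα = 99.8
Slice 4: Δl = 2.8/cos22.5° = 3.031 m; N'_4 = 485·cos22.5° = 448.1; c'Δl = 11.52; W sinα = 185.6
Slice 5: Δl = 2.0/cos31.8° = 2.353 m; N'_5 = 300·cos31.8° = 255.0; c'Δl = 8.94; W sinα = 158.1
Slice 6: Δl = 3.1/cos42.8° = 4.225 m; N'_6 = 351·cos42.8° = 257.5; c'Δl = 16.05; W sinα = 238.5
Slice 7: Δl = 2.6/cos58.1° = 4.920 m; N'_7 = 126·cos58.1° = 66.6; c'Δl = 18.70; W sinα = 107.0
Σc'Δl = 83.6 kN/m; ΣN' = 1887.4 kN/m; ΣW sinα = 808.7 kN/m
Resisting = 83.6 + 1887.4·tan33.5° = 83.6 + 1249.2 = 1332.8 kN/m
FS = 1332.8 / 808.7 = 1.648

FS = 1.65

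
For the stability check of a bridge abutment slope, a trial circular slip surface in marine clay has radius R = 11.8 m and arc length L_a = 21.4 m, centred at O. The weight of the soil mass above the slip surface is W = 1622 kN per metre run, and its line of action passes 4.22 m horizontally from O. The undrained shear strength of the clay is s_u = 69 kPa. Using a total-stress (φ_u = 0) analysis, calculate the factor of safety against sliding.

Taking moments about the centre O, the resisting moment is provided by the undrained shear strength acting along the arc:
M_R = s_u·L_a·R = 69·21.40·11.8 = 17423.9 kN·m/m
M_D = W·d = 1622·4.22 = 6844.8 kN·m/m
FS = M_R / M_D = 17423.9 / 6844.8 = 2.546

FS = 2.55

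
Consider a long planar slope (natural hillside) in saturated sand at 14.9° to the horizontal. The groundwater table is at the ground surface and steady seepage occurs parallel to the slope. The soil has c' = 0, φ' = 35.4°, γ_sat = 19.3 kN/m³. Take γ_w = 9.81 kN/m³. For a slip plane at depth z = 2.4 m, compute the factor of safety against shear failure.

FS = 1.31

With seepage parallel to the slope and the water table at the surface, the effective normal stress on the slip plane uses the buoyant unit weight γ' = γ_sat − γ_w while the driving shear stress uses γ_sat:
FS = [c' + γ' z cos²β tanφ'] / [γ_sat z sinβ cosβ]
(For c' = 0 this reduces to FS = (γ'/γ_sat)·tanφ'/tanβ.)
γ' = 19.3 − 9.81 = 9.49 kN/m³
Numerator = 0.0 + 9.49·2.4·cos²14.9°·tan35.4° = 0.0 + 9.49·2.4·0.9339·0.7107 = 15.116 kPa
Denominator = 19.3·2.4·sin14.9°·cos14.9° = 19.3·2.4·0.2571·0.9664 = 11.510 kPa
FS = 15.116 / 11.510 = 1.313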